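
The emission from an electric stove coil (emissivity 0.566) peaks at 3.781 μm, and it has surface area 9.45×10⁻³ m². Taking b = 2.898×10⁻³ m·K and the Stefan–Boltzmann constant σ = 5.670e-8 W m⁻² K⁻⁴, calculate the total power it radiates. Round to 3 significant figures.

P ≈ 105 W

Wien's law: T = b/λ_max = 2.898×10⁻³/3.781×10⁻⁶ = 766.464 K.
Area A = 9.45×10⁻³ m².
Then P = εσAT⁴ = 0.566×5.670×10⁻⁸×9.45×10⁻³×(766.464)⁴ = 105 W.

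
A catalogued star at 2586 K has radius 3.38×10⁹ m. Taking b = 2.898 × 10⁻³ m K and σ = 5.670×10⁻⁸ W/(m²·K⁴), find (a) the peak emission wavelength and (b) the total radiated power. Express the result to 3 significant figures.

(a) λ_max = b/T = 2.898×10⁻³/2586 = 1.121×10⁻⁶ m = 1.12 μm.
Surface area A = 4πR² = 4π(3.38×10⁹ m)² = 1.43563×10²⁰ m².
(b) P = σAT⁴ = 5.670×10⁻⁸×1.43563×10²⁰×(2586)⁴ = 3.64×10²⁶ W.

λ_max ≈ 1.12 μm; P ≈ 3.64×10²⁶ W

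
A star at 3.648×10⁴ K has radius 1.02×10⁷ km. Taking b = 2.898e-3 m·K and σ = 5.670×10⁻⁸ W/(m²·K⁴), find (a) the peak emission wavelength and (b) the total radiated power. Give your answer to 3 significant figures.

(a) λ_max = b/T = 2.898×10⁻³/3.648×10⁴ = 7.944×10⁻⁸ m = 79.4 nm.
Surface area A = 4πR² = 4π(1.02×10¹⁰ m)² = 1.30741×10²¹ m².
(b) P = σAT⁴ = 5.670×10⁻⁸×1.30741×10²¹×(3.648×10⁴)⁴ = 1.31×10³² W.

λ_max ≈ 79.4 nm; P ≈ 1.31×10³² W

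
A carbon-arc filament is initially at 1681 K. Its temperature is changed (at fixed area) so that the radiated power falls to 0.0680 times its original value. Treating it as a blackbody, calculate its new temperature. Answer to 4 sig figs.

P ∝ T⁴, so T₂/T₁ = (P₂/P₁)^(1/4) = (0.0680)^(1/4) = 0.510655.
T₂ = 1681 × 0.510655 = 858.4 K.

T₂ ≈ 858.4 K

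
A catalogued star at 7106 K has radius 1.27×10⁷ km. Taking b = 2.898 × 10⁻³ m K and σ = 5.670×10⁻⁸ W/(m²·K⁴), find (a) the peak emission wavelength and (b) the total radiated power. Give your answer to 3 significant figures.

λ_max ≈ 0.408 μm; P ≈ 2.93×10²⁹ W

(a) λ_max = b/T = 2.898×10⁻³/7106 = 4.078×10⁻⁷ m = 0.408 μm.
Surface area A = 4πR² = 4π(1.27×10¹⁰ m)² = 2.02683×10²¹ m².
(b) P = σAT⁴ = 5.670×10⁻⁸×2.02683×10²¹×(7106)⁴ = 2.93×10²⁹ W.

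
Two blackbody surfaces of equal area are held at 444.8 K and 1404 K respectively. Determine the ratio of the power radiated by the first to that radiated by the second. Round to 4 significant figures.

P₁/P₂ ≈ 0.01007

With equal areas, P₁/P₂ = (T₁/T₂)⁴ = (444.8/1404)⁴ = 0.01007.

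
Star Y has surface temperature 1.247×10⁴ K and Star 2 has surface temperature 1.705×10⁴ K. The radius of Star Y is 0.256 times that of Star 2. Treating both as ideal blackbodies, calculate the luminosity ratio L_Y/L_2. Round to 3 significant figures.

L_Y/L_2 ≈ 0.0188

L ∝ R²T⁴, so L_Y/L_2 = (R_Y/R_2)²(T_Y/T_2)⁴ = (0.256)² × (1.247×10⁴/1.705×10⁴)⁴ = 0.065536 × 0.286133 = 0.0188.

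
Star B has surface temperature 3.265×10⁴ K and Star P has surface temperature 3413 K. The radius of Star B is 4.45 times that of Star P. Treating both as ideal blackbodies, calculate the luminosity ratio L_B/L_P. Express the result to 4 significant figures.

L ∝ R²T⁴, so L_B/L_P = (R_B/R_P)²(T_B/T_P)⁴ = (4.45)² × (3.265×10⁴/3413)⁴ = 19.8025 × 8375.05 = 1.658×10⁵.

L_B/L_P ≈ 1.658×10⁵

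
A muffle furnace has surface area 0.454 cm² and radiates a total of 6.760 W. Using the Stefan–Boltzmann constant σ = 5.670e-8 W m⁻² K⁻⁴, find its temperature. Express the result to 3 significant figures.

T ≈ 1.27×10³ K

Area A = 0.454 cm² = 4.54×10⁻⁵ m².
P = σAT⁴ ⇒ T = (P/(σA))^(1/4) = (6.760/(5.670×10⁻⁸×4.54×10⁻⁵))^(1/4) = 1.27×10³ K.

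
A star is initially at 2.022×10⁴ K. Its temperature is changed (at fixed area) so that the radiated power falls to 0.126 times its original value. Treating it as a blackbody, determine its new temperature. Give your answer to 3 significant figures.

T₂ ≈ 1.20×10⁴ K

P ∝ T⁴, so T₂/T₁ = (P₂/P₁)^(1/4) = (0.126)^(1/4) = 0.595789.
T₂ = 2.022×10⁴ × 0.595789 = 1.20×10⁴ K.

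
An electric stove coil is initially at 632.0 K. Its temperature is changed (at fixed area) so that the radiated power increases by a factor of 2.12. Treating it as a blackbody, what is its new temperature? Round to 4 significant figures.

P ∝ T⁴, so T₂/T₁ = (P₂/P₁)^(1/4) = (2.12)^(1/4) = 1.20666.
T₂ = 632.0 × 1.20666 = 762.6 K.

T₂ ≈ 762.6 K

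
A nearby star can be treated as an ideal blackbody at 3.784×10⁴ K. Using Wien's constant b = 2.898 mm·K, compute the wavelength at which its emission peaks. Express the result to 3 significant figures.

Wien's displacement law: λ_max = b/T = (2.898×10⁻³ m·K)/(3.784×10⁴ K) = 7.659×10⁻⁸ m.
That is 76.6 nm, in the ultraviolet range.

λ_max ≈ 76.6 nm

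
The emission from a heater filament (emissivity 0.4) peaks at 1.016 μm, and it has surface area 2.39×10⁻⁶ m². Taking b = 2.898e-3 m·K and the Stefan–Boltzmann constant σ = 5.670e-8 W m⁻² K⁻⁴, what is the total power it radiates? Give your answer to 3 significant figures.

Wien's law: T = b/λ_max = 2.898×10⁻³/1.016×10⁻⁶ = 2852.36 K.
Area A = 2.39×10⁻⁶ m².
Then P = εσAT⁴ = 0.4×5.670×10⁻⁸×2.39×10⁻⁶×(2852.36)⁴ = 3.59 W.

P ≈ 3.59 W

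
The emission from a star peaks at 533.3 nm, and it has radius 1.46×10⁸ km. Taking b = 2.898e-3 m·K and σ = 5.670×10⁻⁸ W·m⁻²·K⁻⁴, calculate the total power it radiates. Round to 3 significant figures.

Wien's law: T = b/λ_max = 2.898×10⁻³/5.333×10⁻⁷ = 5434.09 K.
Surface area A = 4πR² = 4π(1.46×10¹¹ m)² = 2.67865×10²³ m².
Then P = σAT⁴ = 5.670×10⁻⁸×2.67865×10²³×(5434.09)⁴ = 1.32×10³¹ W.

P ≈ 1.32×10³¹ W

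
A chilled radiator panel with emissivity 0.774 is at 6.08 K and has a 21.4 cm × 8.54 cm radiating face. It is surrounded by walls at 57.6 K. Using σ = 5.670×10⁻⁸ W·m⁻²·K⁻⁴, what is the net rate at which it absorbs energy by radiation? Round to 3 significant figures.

Area A = 0.214 × 0.0854 = 0.0182756 m².
Net radiated power P_net = εσA(T⁴ − T₀⁴) = 0.774×5.670×10⁻⁸×0.0182756×(6.08⁴ − 57.6⁴).
T⁴ − T₀⁴ = 1366.51 − 1.10075×10⁷ = -1.10061×10⁷ K⁴, so P_net = -8.83×10⁻³ W — negative, meaning a net gain of 8.83×10⁻³ W.

Net gain ≈ 8.83×10⁻³ W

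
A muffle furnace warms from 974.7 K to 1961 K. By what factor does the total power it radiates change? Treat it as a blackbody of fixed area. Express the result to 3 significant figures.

P₂/P₁ ≈ 16.4

P ∝ T⁴, so P₂/P₁ = (T₂/T₁)⁴ = (1961/974.7)⁴ = (2.01190)⁴ = 16.4.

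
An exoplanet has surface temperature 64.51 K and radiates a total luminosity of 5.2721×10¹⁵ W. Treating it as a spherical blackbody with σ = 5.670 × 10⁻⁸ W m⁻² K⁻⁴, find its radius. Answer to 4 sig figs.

L = 4πR²σT⁴ ⇒ R = √(L/(4πσT⁴)).
σT⁴ = 0.981954 W/m², so R = √(5.2721×10¹⁵/(4π×0.981954)) = 2.067×10⁷ m.

R ≈ 2.067×10⁷ m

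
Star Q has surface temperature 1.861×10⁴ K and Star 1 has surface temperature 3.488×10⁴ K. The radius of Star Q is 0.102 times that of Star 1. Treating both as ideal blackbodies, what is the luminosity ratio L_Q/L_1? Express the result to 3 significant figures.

L ∝ R²T⁴, so L_Q/L_1 = (R_Q/R_1)²(T_Q/T_1)⁴ = (0.102)² × (1.861×10⁴/3.488×10⁴)⁴ = 0.010404 × 0.0810363 = 8.43×10⁻⁴.

L_Q/L_1 ≈ 8.43×10⁻⁴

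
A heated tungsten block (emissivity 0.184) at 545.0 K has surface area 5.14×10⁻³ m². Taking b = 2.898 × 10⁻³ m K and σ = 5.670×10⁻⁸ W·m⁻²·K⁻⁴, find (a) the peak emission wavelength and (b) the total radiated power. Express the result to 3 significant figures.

(a) λ_max = b/T = 2.898×10⁻³/545.0 = 5.317×10⁻⁶ m = 5.32 μm.
Area A = 5.14×10⁻³ m².
(b) P = εσAT⁴ = 0.184×5.670×10⁻⁸×5.14×10⁻³×(545.0)⁴ = 4.73 W.

λ_max ≈ 5.32 μm; P ≈ 4.73 W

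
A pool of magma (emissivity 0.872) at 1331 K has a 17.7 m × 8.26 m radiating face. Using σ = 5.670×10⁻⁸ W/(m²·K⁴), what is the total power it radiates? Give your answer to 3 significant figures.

P ≈ 2.27×10⁷ W

Area A = 17.7 × 8.26 = 146.202 m².
P = εσAT⁴ = 0.872 × 5.670×10⁻⁸ × 146.202 × (1331)⁴ = 2.27×10⁷ W.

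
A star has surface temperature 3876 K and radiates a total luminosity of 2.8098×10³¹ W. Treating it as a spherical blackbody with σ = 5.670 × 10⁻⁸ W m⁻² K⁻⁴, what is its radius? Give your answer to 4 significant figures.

R ≈ 4.180×10¹¹ m

L = 4πR²σT⁴ ⇒ R = √(L/(4πσT⁴)).
σT⁴ = 1.27973×10⁷ W/m², so R = √(2.8098×10³¹/(4π×1.27973×10⁷)) = 4.180×10¹¹ m.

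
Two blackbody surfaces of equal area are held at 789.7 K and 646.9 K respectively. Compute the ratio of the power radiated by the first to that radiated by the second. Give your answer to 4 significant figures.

P₁/P₂ ≈ 2.221

With equal areas, P₁/P₂ = (T₁/T₂)⁴ = (789.7/646.9)⁴ = 2.221.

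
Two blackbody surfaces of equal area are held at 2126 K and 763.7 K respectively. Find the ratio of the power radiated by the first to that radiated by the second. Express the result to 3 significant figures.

With equal areas, P₁/P₂ = (T₁/T₂)⁴ = (2126/763.7)⁴ = 60.1.

P₁/P₂ ≈ 60.1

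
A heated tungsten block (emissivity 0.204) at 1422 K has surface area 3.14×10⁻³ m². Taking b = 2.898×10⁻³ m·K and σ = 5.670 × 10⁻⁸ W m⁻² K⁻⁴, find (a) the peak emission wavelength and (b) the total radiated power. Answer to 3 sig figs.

λ_max ≈ 2.04 μm; P ≈ 149 W

(a) λ_max = b/T = 2.898×10⁻³/1422 = 2.038×10⁻⁶ m = 2.04 μm.
Area A = 3.14×10⁻³ m².
(b) P = εσAT⁴ = 0.204×5.670×10⁻⁸×3.14×10⁻³×(1422)⁴ = 149 W.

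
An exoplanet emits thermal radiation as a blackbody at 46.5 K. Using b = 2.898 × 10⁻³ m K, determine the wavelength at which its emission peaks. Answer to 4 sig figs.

λ_max ≈ 62.32 μm

Wien's displacement law: λ_max = b/T = (2.898×10⁻³ m·K)/(46.5 K) = 6.2323×10⁻⁵ m.
That is 62.32 μm, in the infrared range.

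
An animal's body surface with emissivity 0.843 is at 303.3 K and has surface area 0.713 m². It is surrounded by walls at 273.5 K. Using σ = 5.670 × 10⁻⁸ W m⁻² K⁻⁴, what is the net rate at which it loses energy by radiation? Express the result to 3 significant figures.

Net loss ≈ 97.7 W

Area A = 0.713 m².
Net radiated power P_net = εσA(T⁴ − T₀⁴) = 0.843×5.670×10⁻⁸×0.713×(303.3⁴ − 273.5⁴).
T⁴ − T₀⁴ = 8.46232×10⁹ − 5.59538×10⁹ = 2.86694×10⁹ K⁴, so P_net = 97.7 W.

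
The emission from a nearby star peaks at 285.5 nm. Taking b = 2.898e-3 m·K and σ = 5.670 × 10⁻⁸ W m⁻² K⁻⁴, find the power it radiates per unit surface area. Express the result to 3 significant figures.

Wien's law: T = b/λ_max = 2.898×10⁻³/2.855×10⁻⁷ = 10150.6 K.
Then I = σT⁴ = 5.670×10⁻⁸×(10150.6)⁴ = 6.02×10⁸ W/m².

I ≈ 6.02×10⁸ W/m²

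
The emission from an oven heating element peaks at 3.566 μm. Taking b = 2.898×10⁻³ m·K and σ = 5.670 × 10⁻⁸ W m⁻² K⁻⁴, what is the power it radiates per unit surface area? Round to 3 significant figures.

Wien's law: T = b/λ_max = 2.898×10⁻³/3.566×10⁻⁶ = 812.675 K.
Then I = σT⁴ = 5.670×10⁻⁸×(812.675)⁴ = 2.47×10⁴ W/m².

I ≈ 2.47×10⁴ W/m²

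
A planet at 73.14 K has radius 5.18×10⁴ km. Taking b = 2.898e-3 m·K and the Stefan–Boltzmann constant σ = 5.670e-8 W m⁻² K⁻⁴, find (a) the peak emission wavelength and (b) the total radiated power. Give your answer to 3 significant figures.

(a) λ_max = b/T = 2.898×10⁻³/73.14 = 3.962×10⁻⁵ m = 39.6 μm.
Surface area A = 4πR² = 4π(5.18×10⁷ m)² = 3.37186×10¹⁶ m².
(b) P = σAT⁴ = 5.670×10⁻⁸×3.37186×10¹⁶×(73.14)⁴ = 5.47×10¹⁶ W.

λ_max ≈ 39.6 μm; P ≈ 5.47×10¹⁶ W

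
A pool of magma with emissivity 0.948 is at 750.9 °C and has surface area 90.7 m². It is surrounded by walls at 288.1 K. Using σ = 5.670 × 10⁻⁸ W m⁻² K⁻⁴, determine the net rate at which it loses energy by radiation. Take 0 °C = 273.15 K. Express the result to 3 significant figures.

T = 750.9 °C + 273.15 = 1024.05 K.
Area A = 90.7 m².
Net radiated power P_net = εσA(T⁴ − T₀⁴) = 0.948×5.670×10⁻⁸×90.7×(1024.05⁴ − 288.1⁴).
T⁴ − T₀⁴ = 1.09973×10¹² − 6.88927×10⁹ = 1.09284×10¹² K⁴, so P_net = 5.33×10⁶ W.

Net loss ≈ 5.33×10⁶ W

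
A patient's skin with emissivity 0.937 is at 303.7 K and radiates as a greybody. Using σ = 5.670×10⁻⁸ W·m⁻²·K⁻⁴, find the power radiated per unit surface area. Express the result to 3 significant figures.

I ≈ 452 W/m²

Stefan–Boltzmann: I = εσT⁴ = 0.937 × 5.670×10⁻⁸ × (303.7)⁴ = 452 W/m².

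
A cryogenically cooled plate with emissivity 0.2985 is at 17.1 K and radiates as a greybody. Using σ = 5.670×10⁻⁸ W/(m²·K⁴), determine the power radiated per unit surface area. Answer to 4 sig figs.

Stefan–Boltzmann: I = εσT⁴ = 0.2985 × 5.670×10⁻⁸ × (17.1)⁴ = 1.447×10⁻³ W/m².

I ≈ 1.447×10⁻³ W/m²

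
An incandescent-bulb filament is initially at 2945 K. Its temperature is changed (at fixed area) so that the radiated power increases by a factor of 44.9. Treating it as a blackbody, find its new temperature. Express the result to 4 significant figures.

T₂ ≈ 7623 K

P ∝ T⁴, so T₂/T₁ = (P₂/P₁)^(1/4) = (44.9)^(1/4) = 2.58858.
T₂ = 2945 × 2.58858 = 7623 K.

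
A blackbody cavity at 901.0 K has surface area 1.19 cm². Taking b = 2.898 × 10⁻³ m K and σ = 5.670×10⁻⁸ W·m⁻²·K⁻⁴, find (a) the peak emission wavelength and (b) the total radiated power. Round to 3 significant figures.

λ_max ≈ 3.22 μm; P ≈ 4.45 W

(a) λ_max = b/T = 2.898×10⁻³/901.0 = 3.216×10⁻⁶ m = 3.22 μm.
Area A = 1.19 cm² = 1.19×10⁻⁴ m².
(b) P = σAT⁴ = 5.670×10⁻⁸×1.19×10⁻⁴×(901.0)⁴ = 4.45 W.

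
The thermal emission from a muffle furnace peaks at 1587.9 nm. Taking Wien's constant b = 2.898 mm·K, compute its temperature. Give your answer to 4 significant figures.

Wien's law gives T = b/λ_max = (2.898×10⁻³ m·K)/(1.5879×10⁻⁶ m) = 1825 K.

T ≈ 1825 K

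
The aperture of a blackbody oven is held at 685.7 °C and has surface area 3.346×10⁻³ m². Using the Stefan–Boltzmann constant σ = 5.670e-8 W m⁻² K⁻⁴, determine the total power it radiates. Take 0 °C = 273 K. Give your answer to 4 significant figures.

T = 685.7 °C + 273 = 958.7 K.
Area A = 3.346×10⁻³ m².
P = σAT⁴ = 5.670×10⁻⁸ × 3.346×10⁻³ × (958.7)⁴ = 160.3 W.

P ≈ 160.3 W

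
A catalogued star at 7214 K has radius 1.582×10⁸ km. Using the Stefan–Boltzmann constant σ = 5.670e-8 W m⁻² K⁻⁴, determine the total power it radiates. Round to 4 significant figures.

Surface area A = 4πR² = 4π(1.582×10¹¹ m)² = 3.14502×10²³ m².
P = σAT⁴ = 5.670×10⁻⁸ × 3.14502×10²³ × (7214)⁴ = 4.830×10³¹ W.

P ≈ 4.830×10³¹ W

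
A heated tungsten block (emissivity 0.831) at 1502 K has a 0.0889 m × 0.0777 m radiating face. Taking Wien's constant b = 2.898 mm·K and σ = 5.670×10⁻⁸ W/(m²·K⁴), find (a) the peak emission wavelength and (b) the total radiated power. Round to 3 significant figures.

λ_max ≈ 1.93×10³ nm; P ≈ 1.66×10³ W

(a) λ_max = b/T = 2.898×10⁻³/1502 = 1.929×10⁻⁶ m = 1.93×10³ nm.
Area A = 0.0889 × 0.0777 = 6.90753×10⁻³ m².
(b) P = εσAT⁴ = 0.831×5.670×10⁻⁸×6.90753×10⁻³×(1502)⁴ = 1.66×10³ W.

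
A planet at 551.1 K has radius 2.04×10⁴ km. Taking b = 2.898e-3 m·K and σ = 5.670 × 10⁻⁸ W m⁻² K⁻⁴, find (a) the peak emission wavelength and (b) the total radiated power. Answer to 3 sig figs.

(a) λ_max = b/T = 2.898×10⁻³/551.1 = 5.259×10⁻⁶ m = 5.26 μm.
Surface area A = 4πR² = 4π(2.04×10⁷ m)² = 5.22962×10¹⁵ m².
(b) P = σAT⁴ = 5.670×10⁻⁸×5.22962×10¹⁵×(551.1)⁴ = 2.74×10¹⁹ W.

λ_max ≈ 5.26 μm; P ≈ 2.74×10¹⁹ W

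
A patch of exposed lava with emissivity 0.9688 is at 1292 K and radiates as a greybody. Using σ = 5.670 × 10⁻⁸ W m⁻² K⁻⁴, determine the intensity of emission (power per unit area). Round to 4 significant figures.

Stefan–Boltzmann: I = εσT⁴ = 0.9688 × 5.670×10⁻⁸ × (1292)⁴ = 1.531×10⁵ W/m².

I ≈ 1.531×10⁵ W/m²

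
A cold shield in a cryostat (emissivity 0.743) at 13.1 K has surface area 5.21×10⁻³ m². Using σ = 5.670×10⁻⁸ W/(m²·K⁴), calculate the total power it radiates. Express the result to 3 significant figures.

P ≈ 6.46×10⁻⁶ W

Area A = 5.21×10⁻³ m².
P = εσAT⁴ = 0.743 × 5.670×10⁻⁸ × 5.21×10⁻³ × (13.1)⁴ = 6.46×10⁻⁶ W.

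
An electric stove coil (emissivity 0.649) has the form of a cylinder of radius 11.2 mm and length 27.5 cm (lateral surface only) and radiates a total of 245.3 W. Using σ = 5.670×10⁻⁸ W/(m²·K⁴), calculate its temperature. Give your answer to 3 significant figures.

Lateral area A = 2πrL = 2π×0.0112×0.275 = 0.0193522 m².
P = εσAT⁴ ⇒ T = (P/(εσA))^(1/4) = (245.3/(0.649×5.670×10⁻⁸×0.0193522))^(1/4) = 766 K.

T ≈ 766 K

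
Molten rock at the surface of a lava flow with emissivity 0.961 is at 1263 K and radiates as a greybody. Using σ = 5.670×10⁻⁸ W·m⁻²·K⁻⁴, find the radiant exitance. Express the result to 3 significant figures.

I ≈ 1.39×10⁵ W/m²

Stefan–Boltzmann: I = εσT⁴ = 0.961 × 5.670×10⁻⁸ × (1263)⁴ = 1.39×10⁵ W/m².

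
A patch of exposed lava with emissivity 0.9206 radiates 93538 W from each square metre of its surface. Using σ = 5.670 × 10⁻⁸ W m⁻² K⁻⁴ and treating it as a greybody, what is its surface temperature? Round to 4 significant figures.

I = εσT⁴, so T = (I/εσ)^(1/4) = (93538/(0.9206×5.670×10⁻⁸))^(1/4) = 1157 K.

T ≈ 1157 K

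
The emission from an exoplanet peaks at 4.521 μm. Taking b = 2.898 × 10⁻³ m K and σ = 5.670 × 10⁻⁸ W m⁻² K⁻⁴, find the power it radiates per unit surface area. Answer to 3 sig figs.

I ≈ 9.57×10³ W/m²

Wien's law: T = b/λ_max = 2.898×10⁻³/4.521×10⁻⁶ = 641.009 K.
Then I = σT⁴ = 5.670×10⁻⁸×(641.009)⁴ = 9.57×10³ W/m².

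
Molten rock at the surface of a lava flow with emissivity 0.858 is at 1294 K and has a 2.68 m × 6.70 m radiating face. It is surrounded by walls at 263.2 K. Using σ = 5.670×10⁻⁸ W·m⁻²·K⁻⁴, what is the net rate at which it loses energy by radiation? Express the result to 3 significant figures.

Area A = 2.68 × 6.70 = 17.956 m².
Net radiated power P_net = εσA(T⁴ − T₀⁴) = 0.858×5.670×10⁻⁸×17.956×(1294⁴ − 263.2⁴).
T⁴ − T₀⁴ = 2.80374×10¹² − 4.79892×10⁹ = 2.79894×10¹² K⁴, so P_net = 2.44×10⁶ W.

Net loss ≈ 2.44×10⁶ W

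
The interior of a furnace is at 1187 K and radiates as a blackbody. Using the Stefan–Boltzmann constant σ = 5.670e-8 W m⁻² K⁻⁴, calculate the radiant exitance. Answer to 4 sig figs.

Stefan–Boltzmann: I = σT⁴ = 5.670×10⁻⁸ × (1187)⁴ = 1.126×10⁵ W/m².

I ≈ 1.126×10⁵ W/m²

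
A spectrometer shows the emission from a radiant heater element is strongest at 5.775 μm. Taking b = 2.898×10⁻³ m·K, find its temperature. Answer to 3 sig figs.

Wien's law gives T = b/λ_max = (2.898×10⁻³ m·K)/(5.775×10⁻⁶ m) = 502 K.

T ≈ 502 K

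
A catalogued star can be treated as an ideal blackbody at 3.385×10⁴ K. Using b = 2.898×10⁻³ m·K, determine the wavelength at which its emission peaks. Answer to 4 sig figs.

Wien's displacement law: λ_max = b/T = (2.898×10⁻³ m·K)/(3.385×10⁴ K) = 8.5613×10⁻⁸ m.
That is 85.61 nm, in the ultraviolet range.

λ_max ≈ 85.61 nm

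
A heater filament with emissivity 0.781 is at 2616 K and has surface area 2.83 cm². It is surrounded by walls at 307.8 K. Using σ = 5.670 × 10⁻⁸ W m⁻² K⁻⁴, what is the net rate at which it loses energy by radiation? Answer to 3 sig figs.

Net loss ≈ 587 W

Area A = 2.83 cm² = 2.83×10⁻⁴ m².
Net radiated power P_net = εσA(T⁴ − T₀⁴) = 0.781×5.670×10⁻⁸×2.83×10⁻⁴×(2616⁴ − 307.8⁴).
T⁴ − T₀⁴ = 4.68329×10¹³ − 8.97583×10⁹ = 4.68239×10¹³ K⁴, so P_net = 587 W.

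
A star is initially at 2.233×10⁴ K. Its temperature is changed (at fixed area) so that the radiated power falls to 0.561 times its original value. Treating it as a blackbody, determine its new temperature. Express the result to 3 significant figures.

T₂ ≈ 1.93×10⁴ K

P ∝ T⁴, so T₂/T₁ = (P₂/P₁)^(1/4) = (0.561)^(1/4) = 0.865447.
T₂ = 2.233×10⁴ × 0.865447 = 1.93×10⁴ K.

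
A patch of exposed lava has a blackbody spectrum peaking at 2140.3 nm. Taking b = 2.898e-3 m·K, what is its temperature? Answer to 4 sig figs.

Wien's law gives T = b/λ_max = (2.898×10⁻³ m·K)/(2.1403×10⁻⁶ m) = 1354 K.

T ≈ 1354 K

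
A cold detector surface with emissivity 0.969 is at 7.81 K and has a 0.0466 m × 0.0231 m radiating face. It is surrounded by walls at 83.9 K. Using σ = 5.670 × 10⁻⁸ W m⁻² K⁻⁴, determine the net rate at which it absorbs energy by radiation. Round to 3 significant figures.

Area A = 0.0466 × 0.0231 = 1.07646×10⁻³ m².
Net radiated power P_net = εσA(T⁴ − T₀⁴) = 0.969×5.670×10⁻⁸×1.07646×10⁻³×(7.81⁴ − 83.9⁴).
T⁴ − T₀⁴ = 3720.52 − 4.95505×10⁷ = -4.95468×10⁷ K⁴, so P_net = -2.93×10⁻³ W — negative, meaning a net gain of 2.93×10⁻³ W.

Net gain ≈ 2.93×10⁻³ W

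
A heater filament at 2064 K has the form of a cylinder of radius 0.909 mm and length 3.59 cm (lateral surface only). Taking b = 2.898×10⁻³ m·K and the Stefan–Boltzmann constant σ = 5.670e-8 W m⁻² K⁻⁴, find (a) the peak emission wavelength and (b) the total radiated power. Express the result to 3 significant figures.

λ_max ≈ 1.40 μm; P ≈ 211 W

(a) λ_max = b/T = 2.898×10⁻³/2064 = 1.404×10⁻⁶ m = 1.40 μm.
Lateral area A = 2πrL = 2π×9.09×10⁻⁴×0.0359 = 2.05040×10⁻⁴ m².
(b) P = σAT⁴ = 5.670×10⁻⁸×2.05040×10⁻⁴×(2064)⁴ = 211 W.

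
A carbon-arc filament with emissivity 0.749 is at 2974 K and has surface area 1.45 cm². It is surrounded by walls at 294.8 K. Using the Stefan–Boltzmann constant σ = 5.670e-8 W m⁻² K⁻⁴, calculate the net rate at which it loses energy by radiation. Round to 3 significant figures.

Area A = 1.45 cm² = 1.45×10⁻⁴ m².
Net radiated power P_net = εσA(T⁴ − T₀⁴) = 0.749×5.670×10⁻⁸×1.45×10⁻⁴×(2974⁴ − 294.8⁴).
T⁴ − T₀⁴ = 7.82283×10¹³ − 7.55283×10⁹ = 7.82207×10¹³ K⁴, so P_net = 482 W.

Net loss ≈ 482 W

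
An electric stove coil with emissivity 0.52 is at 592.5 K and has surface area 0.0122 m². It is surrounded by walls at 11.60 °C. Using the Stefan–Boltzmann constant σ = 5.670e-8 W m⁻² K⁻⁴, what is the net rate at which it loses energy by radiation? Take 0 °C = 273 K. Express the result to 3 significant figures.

Surroundings: T = 11.60 °C + 273 = 284.60 K.
Area A = 0.0122 m².
Net radiated power P_net = εσA(T⁴ − T₀⁴) = 0.52×5.670×10⁻⁸×0.0122×(592.5⁴ − 284.60⁴).
T⁴ − T₀⁴ = 1.23240×10¹¹ − 6.56054×10⁹ = 1.16679×10¹¹ K⁴, so P_net = 42.0 W.

Net loss ≈ 42.0 W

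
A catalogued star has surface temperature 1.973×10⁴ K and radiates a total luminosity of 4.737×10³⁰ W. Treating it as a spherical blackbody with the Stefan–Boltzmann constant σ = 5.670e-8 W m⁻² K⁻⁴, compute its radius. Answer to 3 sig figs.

R ≈ 6.62×10⁹ m

L = 4πR²σT⁴ ⇒ R = √(L/(4πσT⁴)).
σT⁴ = 8.59194×10⁹ W/m², so R = √(4.737×10³⁰/(4π×8.59194×10⁹)) = 6.62×10⁹ m.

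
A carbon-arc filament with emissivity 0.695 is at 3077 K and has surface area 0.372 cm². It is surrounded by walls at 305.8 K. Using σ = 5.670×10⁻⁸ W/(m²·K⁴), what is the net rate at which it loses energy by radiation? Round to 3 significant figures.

Net loss ≈ 131 W

Area A = 0.372 cm² = 3.72×10⁻⁵ m².
Net radiated power P_net = εσA(T⁴ − T₀⁴) = 0.695×5.670×10⁻⁸×3.72×10⁻⁵×(3077⁴ − 305.8⁴).
T⁴ − T₀⁴ = 8.96417×10¹³ − 8.74480×10⁹ = 8.96330×10¹³ K⁴, so P_net = 131 W.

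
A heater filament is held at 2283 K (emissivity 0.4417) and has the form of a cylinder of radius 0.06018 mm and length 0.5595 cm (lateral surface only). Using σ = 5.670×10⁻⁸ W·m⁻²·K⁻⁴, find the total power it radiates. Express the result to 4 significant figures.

P ≈ 1.439 W

Lateral area A = 2πrL = 2π×6.018×10⁻⁵×5.595×10⁻³ = 2.11559×10⁻⁶ m².
P = εσAT⁴ = 0.4417 × 5.670×10⁻⁸ × 2.11559×10⁻⁶ × (2283)⁴ = 1.439 W.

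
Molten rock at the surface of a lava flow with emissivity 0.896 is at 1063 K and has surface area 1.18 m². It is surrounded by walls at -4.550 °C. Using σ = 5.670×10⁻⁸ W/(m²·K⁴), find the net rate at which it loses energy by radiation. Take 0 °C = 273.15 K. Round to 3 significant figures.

Surroundings: T = -4.550 °C + 273.15 = 268.600 K.
Area A = 1.18 m².
Net radiated power P_net = εσA(T⁴ − T₀⁴) = 0.896×5.670×10⁻⁸×1.18×(1063⁴ − 268.600⁴).
T⁴ − T₀⁴ = 1.27683×10¹² − 5.20504×10⁹ = 1.27162×10¹² K⁴, so P_net = 7.62×10⁴ W.

Net loss ≈ 7.62×10⁴ W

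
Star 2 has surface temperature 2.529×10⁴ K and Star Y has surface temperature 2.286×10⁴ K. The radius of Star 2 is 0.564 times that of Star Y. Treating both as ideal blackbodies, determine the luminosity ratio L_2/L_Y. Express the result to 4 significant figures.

L_2/L_Y ≈ 0.4765

L ∝ R²T⁴, so L_2/L_Y = (R_2/R_Y)²(T_2/T_Y)⁴ = (0.564)² × (2.529×10⁴/2.286×10⁴)⁴ = 0.318096 × 1.49793 = 0.4765.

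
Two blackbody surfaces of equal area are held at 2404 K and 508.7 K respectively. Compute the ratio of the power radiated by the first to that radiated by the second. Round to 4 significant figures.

P₁/P₂ ≈ 498.8

With equal areas, P₁/P₂ = (T₁/T₂)⁴ = (2404/508.7)⁴ = 498.8.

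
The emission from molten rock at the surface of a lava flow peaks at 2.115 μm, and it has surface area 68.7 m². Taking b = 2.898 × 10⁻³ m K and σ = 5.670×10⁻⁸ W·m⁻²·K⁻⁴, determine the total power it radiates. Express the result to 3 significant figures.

P ≈ 1.37×10⁷ W

Wien's law: T = b/λ_max = 2.898×10⁻³/2.115×10⁻⁶ = 1370.21 K.
Area A = 68.7 m².
Then P = σAT⁴ = 5.670×10⁻⁸×68.7×(1370.21)⁴ = 1.37×10⁷ W.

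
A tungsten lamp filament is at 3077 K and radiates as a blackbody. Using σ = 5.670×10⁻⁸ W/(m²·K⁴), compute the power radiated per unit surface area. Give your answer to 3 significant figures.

I ≈ 5.08×10⁶ W/m²

Stefan–Boltzmann: I = σT⁴ = 5.670×10⁻⁸ × (3077)⁴ = 5.08×10⁶ W/m².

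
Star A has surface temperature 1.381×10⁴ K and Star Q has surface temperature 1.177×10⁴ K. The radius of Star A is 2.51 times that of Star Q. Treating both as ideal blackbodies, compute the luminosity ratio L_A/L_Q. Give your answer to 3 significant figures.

L ∝ R²T⁴, so L_A/L_Q = (R_A/R_Q)²(T_A/T_Q)⁴ = (2.51)² × (1.381×10⁴/1.177×10⁴)⁴ = 6.3001 × 1.89526 = 11.9.

L_A/L_Q ≈ 11.9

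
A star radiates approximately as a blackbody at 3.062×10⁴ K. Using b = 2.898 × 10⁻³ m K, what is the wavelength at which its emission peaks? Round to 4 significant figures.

Wien's displacement law: λ_max = b/T = (2.898×10⁻³ m·K)/(3.062×10⁴ K) = 9.4644×10⁻⁸ m.
That is 94.64 nm, in the ultraviolet range.

λ_max ≈ 94.64 nm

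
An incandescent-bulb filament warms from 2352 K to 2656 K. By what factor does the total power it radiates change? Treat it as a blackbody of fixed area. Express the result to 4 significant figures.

P₂/P₁ ≈ 1.626

P ∝ T⁴, so P₂/P₁ = (T₂/T₁)⁴ = (2656/2352)⁴ = (1.12925)⁴ = 1.626.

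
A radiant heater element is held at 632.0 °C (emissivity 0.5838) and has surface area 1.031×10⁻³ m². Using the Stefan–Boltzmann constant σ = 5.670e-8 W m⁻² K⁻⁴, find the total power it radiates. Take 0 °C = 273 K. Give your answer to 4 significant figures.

P ≈ 22.89 W

T = 632.0 °C + 273 = 905.0 K.
Area A = 1.031×10⁻³ m².
P = εσAT⁴ = 0.5838 × 5.670×10⁻⁸ × 1.031×10⁻³ × (905.0)⁴ = 22.89 W.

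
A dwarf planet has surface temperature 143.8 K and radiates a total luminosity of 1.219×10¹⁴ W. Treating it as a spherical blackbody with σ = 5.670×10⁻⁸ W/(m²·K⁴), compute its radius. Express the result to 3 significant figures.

R ≈ 6.33×10⁵ m

L = 4πR²σT⁴ ⇒ R = √(L/(4πσT⁴)).
σT⁴ = 24.2448 W/m², so R = √(1.219×10¹⁴/(4π×24.2448)) = 6.33×10⁵ m.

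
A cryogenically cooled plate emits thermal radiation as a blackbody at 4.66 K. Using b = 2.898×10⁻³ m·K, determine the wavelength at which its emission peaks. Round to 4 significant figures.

λ_max ≈ 0.6219 mm

Wien's displacement law: λ_max = b/T = (2.898×10⁻³ m·K)/(4.66 K) = 6.2189×10⁻⁴ m.
That is 0.6219 mm, in the infrared range.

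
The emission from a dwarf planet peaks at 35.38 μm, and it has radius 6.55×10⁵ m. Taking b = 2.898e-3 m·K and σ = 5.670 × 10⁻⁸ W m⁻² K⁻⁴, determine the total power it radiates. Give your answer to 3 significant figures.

P ≈ 1.38×10¹³ W

Wien's law: T = b/λ_max = 2.898×10⁻³/3.538×10⁻⁵ = 81.9107 K.
Surface area A = 4πR² = 4π(6.55×10⁵ m)² = 5.39129×10¹² m².
Then P = σAT⁴ = 5.670×10⁻⁸×5.39129×10¹²×(81.9107)⁴ = 1.38×10¹³ W.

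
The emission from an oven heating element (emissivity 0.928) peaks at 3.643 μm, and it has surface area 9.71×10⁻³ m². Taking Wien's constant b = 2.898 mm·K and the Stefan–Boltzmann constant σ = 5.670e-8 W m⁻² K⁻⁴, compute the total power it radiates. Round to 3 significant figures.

Wien's law: T = b/λ_max = 2.898×10⁻³/3.643×10⁻⁶ = 795.498 K.
Area A = 9.71×10⁻³ m².
Then P = εσAT⁴ = 0.928×5.670×10⁻⁸×9.71×10⁻³×(795.498)⁴ = 205 W.

P ≈ 205 W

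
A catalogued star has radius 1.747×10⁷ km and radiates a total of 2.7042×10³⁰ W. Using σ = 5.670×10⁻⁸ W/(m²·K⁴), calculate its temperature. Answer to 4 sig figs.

Surface area A = 4πR² = 4π(1.747×10¹⁰ m)² = 3.83527×10²¹ m².
P = σAT⁴ ⇒ T = (P/(σA))^(1/4) = (2.7042×10³⁰/(5.670×10⁻⁸×3.83527×10²¹))^(1/4) = 1.056×10⁴ K.

T ≈ 1.056×10⁴ K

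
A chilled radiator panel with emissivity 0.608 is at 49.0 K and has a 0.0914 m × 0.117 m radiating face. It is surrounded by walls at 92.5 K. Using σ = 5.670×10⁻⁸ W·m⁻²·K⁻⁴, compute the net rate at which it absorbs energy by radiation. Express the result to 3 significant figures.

Net gain ≈ 0.0249 W

Area A = 0.0914 × 0.117 = 0.0106938 m².
Net radiated power P_net = εσA(T⁴ − T₀⁴) = 0.608×5.670×10⁻⁸×0.0106938×(49.0⁴ − 92.5⁴).
T⁴ − T₀⁴ = 5.76480×10⁶ − 7.32094×10⁷ = -6.74446×10⁷ K⁴, so P_net = -0.0249 W — negative, meaning a net gain of 0.0249 W.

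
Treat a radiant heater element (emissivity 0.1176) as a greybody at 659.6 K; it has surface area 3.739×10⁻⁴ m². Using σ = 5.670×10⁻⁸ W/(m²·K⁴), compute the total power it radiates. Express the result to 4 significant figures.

P ≈ 0.4719 W

Area A = 3.739×10⁻⁴ m².
P = εσAT⁴ = 0.1176 × 5.670×10⁻⁸ × 3.739×10⁻⁴ × (659.6)⁴ = 0.4719 W.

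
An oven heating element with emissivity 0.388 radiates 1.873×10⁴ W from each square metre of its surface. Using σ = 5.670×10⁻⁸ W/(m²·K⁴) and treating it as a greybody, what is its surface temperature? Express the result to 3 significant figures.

I = εσT⁴, so T = (I/εσ)^(1/4) = (1.873×10⁴/(0.388×5.670×10⁻⁸))^(1/4) = 961 K.

T ≈ 961 K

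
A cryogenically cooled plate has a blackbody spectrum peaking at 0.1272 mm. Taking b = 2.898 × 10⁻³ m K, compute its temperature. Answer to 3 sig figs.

Wien's law gives T = b/λ_max = (2.898×10⁻³ m·K)/(1.272×10⁻⁴ m) = 22.8 K.

T ≈ 22.8 K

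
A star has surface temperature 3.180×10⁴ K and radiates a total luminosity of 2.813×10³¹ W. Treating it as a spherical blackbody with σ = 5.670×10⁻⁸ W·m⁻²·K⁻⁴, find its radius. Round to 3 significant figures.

R ≈ 6.21×10⁹ m

L = 4πR²σT⁴ ⇒ R = √(L/(4πσT⁴)).
σT⁴ = 5.79818×10¹⁰ W/m², so R = √(2.813×10³¹/(4π×5.79818×10¹⁰)) = 6.21×10⁹ m.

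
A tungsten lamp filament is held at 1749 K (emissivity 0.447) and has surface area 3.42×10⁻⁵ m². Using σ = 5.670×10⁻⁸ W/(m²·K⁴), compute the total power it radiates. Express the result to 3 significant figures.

Area A = 3.42×10⁻⁵ m².
P = εσAT⁴ = 0.447 × 5.670×10⁻⁸ × 3.42×10⁻⁵ × (1749)⁴ = 8.11 W.

P ≈ 8.11 W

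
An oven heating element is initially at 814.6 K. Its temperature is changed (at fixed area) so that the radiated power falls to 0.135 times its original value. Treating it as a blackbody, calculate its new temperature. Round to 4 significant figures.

T₂ ≈ 493.8 K

P ∝ T⁴, so T₂/T₁ = (P₂/P₁)^(1/4) = (0.135)^(1/4) = 0.606155.
T₂ = 814.6 × 0.606155 = 493.8 K.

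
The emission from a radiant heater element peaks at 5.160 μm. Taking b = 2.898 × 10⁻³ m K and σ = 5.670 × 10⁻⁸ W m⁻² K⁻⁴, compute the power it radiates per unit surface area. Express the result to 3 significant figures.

I ≈ 5.64×10³ W/m²

Wien's law: T = b/λ_max = 2.898×10⁻³/5.160×10⁻⁶ = 561.628 K.
Then I = σT⁴ = 5.670×10⁻⁸×(561.628)⁴ = 5.64×10³ W/m².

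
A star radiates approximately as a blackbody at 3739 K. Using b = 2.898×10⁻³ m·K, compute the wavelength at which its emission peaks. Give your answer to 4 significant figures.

λ_max ≈ 0.7751 μm

Wien's displacement law: λ_max = b/T = (2.898×10⁻³ m·K)/(3739 K) = 7.7507×10⁻⁷ m.
That is 0.7751 μm, in the infrared range.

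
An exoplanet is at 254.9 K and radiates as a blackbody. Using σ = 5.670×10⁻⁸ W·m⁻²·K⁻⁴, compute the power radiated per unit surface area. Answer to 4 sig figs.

Stefan–Boltzmann: I = σT⁴ = 5.670×10⁻⁸ × (254.9)⁴ = 239.4 W/m².

I ≈ 239.4 W/m²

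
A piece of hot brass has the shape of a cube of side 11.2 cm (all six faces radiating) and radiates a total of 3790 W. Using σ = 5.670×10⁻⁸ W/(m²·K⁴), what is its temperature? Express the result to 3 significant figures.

T ≈ 971 K

Area A = 6s² = 6×(0.112 m)² = 0.075264 m².
P = σAT⁴ ⇒ T = (P/(σA))^(1/4) = (3790/(5.670×10⁻⁸×0.075264))^(1/4) = 971 K.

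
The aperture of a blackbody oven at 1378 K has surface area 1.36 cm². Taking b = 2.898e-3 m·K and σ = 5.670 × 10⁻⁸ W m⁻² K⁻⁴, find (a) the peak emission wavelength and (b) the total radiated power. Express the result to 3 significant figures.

λ_max ≈ 2.10 μm; P ≈ 27.8 W

(a) λ_max = b/T = 2.898×10⁻³/1378 = 2.103×10⁻⁶ m = 2.10 μm.
Area A = 1.36 cm² = 1.36×10⁻⁴ m².
(b) P = σAT⁴ = 5.670×10⁻⁸×1.36×10⁻⁴×(1378)⁴ = 27.8 W.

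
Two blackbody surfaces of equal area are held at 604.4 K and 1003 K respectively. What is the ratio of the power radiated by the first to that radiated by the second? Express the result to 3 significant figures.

P₁/P₂ ≈ 0.132

With equal areas, P₁/P₂ = (T₁/T₂)⁴ = (604.4/1003)⁴ = 0.132.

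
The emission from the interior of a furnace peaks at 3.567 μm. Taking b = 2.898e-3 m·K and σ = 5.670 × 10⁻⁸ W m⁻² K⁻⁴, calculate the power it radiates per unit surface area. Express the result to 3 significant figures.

Wien's law: T = b/λ_max = 2.898×10⁻³/3.567×10⁻⁶ = 812.447 K.
Then I = σT⁴ = 5.670×10⁻⁸×(812.447)⁴ = 2.47×10⁴ W/m².

I ≈ 2.47×10⁴ W/m²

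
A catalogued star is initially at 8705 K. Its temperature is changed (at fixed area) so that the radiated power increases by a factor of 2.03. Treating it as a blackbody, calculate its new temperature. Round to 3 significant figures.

T₂ ≈ 1.04×10⁴ K

P ∝ T⁴, so T₂/T₁ = (P₂/P₁)^(1/4) = (2.03)^(1/4) = 1.19364.
T₂ = 8705 × 1.19364 = 1.04×10⁴ K.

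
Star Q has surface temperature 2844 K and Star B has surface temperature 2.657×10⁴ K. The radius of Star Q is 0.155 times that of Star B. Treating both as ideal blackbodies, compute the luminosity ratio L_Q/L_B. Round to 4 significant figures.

L_Q/L_B ≈ 3.154×10⁻⁶

L ∝ R²T⁴, so L_Q/L_B = (R_Q/R_B)²(T_Q/T_B)⁴ = (0.155)² × (2844/2.657×10⁴)⁴ = 0.024025 × 1.31266×10⁻⁴ = 3.154×10⁻⁶.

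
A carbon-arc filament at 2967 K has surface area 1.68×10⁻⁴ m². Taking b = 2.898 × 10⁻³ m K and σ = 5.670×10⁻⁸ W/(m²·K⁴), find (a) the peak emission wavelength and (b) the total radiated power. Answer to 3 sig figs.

(a) λ_max = b/T = 2.898×10⁻³/2967 = 9.767×10⁻⁷ m = 0.977 μm.
Area A = 1.68×10⁻⁴ m².
(b) P = σAT⁴ = 5.670×10⁻⁸×1.68×10⁻⁴×(2967)⁴ = 738 W.

λ_max ≈ 0.977 μm; P ≈ 738 W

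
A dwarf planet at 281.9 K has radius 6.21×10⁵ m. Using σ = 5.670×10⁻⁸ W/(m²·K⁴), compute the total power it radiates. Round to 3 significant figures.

P ≈ 1.74×10¹⁵ W

Surface area A = 4πR² = 4π(6.21×10⁵ m)² = 4.84611×10¹² m².
P = σAT⁴ = 5.670×10⁻⁸ × 4.84611×10¹² × (281.9)⁴ = 1.74×10¹⁵ W.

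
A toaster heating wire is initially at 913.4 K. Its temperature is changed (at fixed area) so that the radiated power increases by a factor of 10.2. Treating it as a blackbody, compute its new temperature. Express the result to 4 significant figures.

T₂ ≈ 1632 K

P ∝ T⁴, so T₂/T₁ = (P₂/P₁)^(1/4) = (10.2)^(1/4) = 1.78710.
T₂ = 913.4 × 1.78710 = 1632 K.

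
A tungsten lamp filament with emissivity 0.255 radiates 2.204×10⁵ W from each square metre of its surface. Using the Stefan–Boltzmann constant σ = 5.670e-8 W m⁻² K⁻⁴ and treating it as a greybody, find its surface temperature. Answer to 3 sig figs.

T ≈ 1.98×10³ K

I = εσT⁴, so T = (I/εσ)^(1/4) = (2.204×10⁵/(0.255×5.670×10⁻⁸))^(1/4) = 1.98×10³ K.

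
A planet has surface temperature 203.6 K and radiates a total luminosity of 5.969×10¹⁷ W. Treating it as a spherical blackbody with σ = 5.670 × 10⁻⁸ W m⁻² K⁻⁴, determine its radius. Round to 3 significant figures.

L = 4πR²σT⁴ ⇒ R = √(L/(4πσT⁴)).
σT⁴ = 97.4303 W/m², so R = √(5.969×10¹⁷/(4π×97.4303)) = 2.21×10⁷ m.

R ≈ 2.21×10⁷ m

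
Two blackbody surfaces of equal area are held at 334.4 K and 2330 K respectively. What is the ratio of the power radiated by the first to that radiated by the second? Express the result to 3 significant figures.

With equal areas, P₁/P₂ = (T₁/T₂)⁴ = (334.4/2330)⁴ = 4.24×10⁻⁴.

P₁/P₂ ≈ 4.24×10⁻⁴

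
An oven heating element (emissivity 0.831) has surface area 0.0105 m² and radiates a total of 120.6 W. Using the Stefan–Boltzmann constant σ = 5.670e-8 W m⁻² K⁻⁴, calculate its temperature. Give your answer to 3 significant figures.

Area A = 0.0105 m².
P = εσAT⁴ ⇒ T = (P/(εσA))^(1/4) = (120.6/(0.831×5.670×10⁻⁸×0.0105))^(1/4) = 703 K.

T ≈ 703 K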